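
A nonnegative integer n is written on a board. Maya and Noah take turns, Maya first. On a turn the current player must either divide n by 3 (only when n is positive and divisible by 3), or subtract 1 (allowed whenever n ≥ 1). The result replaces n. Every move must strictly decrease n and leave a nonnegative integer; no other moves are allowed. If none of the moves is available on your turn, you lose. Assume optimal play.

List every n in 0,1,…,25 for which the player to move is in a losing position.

0, 2, 4, 7, 9, 11, 13, 15, 17, 19, 22, 24

Compute win/loss labels from the base case upward. A position with no move is L. Any other position is W if it can reach an L in one move, else L.
n=0: no move → L
n=1: can move to 0, which is L ⇒ W
n=2: the only move is to 1(W), a W ⇒ L
n=3: can move to 2, which is L ⇒ W
n=4: the only move is to 3(W), a W ⇒ L
n=5: can move to 4, which is L ⇒ W
n=6: can move to 2, which is L ⇒ W
n=7: the only move is to 6(W), a W ⇒ L
n=8: can move to 7, which is L ⇒ W
n=9: moves to 3(W), 8(W); every one is W ⇒ L
n=10: can move to 9, which is L ⇒ W
n=11: the only move is to 10(W), a W ⇒ L
n=12: can move to 4, which is L ⇒ W
n=13: the only move is to 12(W), a W ⇒ L
n=14: can move to 13, which is L ⇒ W
n=15: moves to 5(W), 14(W); every one is W ⇒ L
n=16: can move to 15, which is L ⇒ W
n=17: the only move is to 16(W), a W ⇒ L
n=18: can move to 17, which is L ⇒ W
n=19: the only move is to 18(W), a W ⇒ L
n=20: can move to 19, which is L ⇒ W
n=21: can move to 7, which is L ⇒ W
n=22: the only move is to 21(W), a W ⇒ L
n=23: can move to 22, which is L ⇒ W
n=24: moves to 8(W), 23(W); every one is W ⇒ L
n=25: can move to 24, which is L ⇒ W
Reading off the rows marked L gives the requested list; there are 12 such values of n.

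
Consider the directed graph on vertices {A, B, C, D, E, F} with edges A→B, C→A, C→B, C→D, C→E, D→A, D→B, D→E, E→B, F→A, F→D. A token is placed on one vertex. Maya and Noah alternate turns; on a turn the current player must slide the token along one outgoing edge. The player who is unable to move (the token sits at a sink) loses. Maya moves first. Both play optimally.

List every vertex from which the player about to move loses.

Compute win/loss labels from the base case upward. A position with no move is L. Any other position is W if it can reach an L in one move, else L.
Every edge goes from a vertex to one that appears earlier in the order B, E, A, D, C, F, so processing vertices in that order labels each vertex after all of its successors.
B: no outgoing edge → L
E: W (go to B, an L position)
A: W (go to B, an L position)
D: W (go to B, an L position)
C: W (go to B, an L position)
F: L (options D(W), A(W) are all W)
The losing starting vertices are exactly the entries labelled L in this table (2 of them).

B, F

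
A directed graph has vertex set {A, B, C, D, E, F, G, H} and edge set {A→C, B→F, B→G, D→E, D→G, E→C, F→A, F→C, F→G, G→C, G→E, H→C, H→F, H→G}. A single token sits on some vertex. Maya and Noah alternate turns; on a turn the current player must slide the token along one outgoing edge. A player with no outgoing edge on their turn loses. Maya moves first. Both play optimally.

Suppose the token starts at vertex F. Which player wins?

Maya wins.

Positions with no move are L. A position that does have a move is losing for the player to move precisely when every available move leads to a winning position for the opponent. Fill in the labels:
Every edge goes from a vertex to one that appears earlier in the order C, E, A, G, F, H, D, B, so processing vertices in that order labels each vertex after all of its successors.
C: no outgoing edge → L
E: reaches L-position C → W
A: reaches L-position C → W
G: reaches L-position C → W
F: reaches L-position C → W
H: reaches L-position C → W
D: only reaches G(W), E(W), all W → L
B: only reaches F(W), G(W), all W → L
From F Maya can move to C, reaching an L position.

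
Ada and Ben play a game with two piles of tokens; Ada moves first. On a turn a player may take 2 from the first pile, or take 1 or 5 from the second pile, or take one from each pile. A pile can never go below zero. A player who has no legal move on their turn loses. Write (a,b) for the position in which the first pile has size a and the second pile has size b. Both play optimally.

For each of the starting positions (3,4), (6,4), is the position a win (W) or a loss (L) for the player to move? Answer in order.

(3,4): W, (6,4): L

Build the W/L table. Terminal = L. A non-terminal position is W if it has a move to some L; otherwise it is L.
No move ever increases a pile, so every position that can arise here has a ≤ 6 and b ≤ 4; it is enough to label the cells with 0 ≤ a ≤ 6 and 0 ≤ b ≤ 4.
Every move lowers a or b (never raises either), so fill the grid row by row in increasing a, and left to right within a row: each cell's successors are then already labelled.
      b=0  b=1  b=2  b=3  b=4
a=0:    L    W    L    W    L
a=1:    L    W    L    W    L
a=2:    W    W    W    W    W
a=3:    W    L    W    L    W
a=4:    L    W    W    L    W
a=5:    L    W    L    W    W
a=6:    W    W    L    W    L
Cells with no legal move (terminal, hence L): (0,0), (1,0).
The remaining L cells, each justified by listing all of its moves:
(0,2): only reaches (0,1)(W), which is W → L
(0,4): only reaches (0,3)(W), which is W → L
(1,2): only reaches (1,1)(W), (0,1)(W), all W → L
(1,4): only reaches (1,3)(W), (0,3)(W), all W → L
(3,1): only reaches (1,1)(W), (3,0)(W), (2,0)(W), all W → L
(3,3): only reaches (1,3)(W), (3,2)(W), (2,2)(W), all W → L
(4,0): only reaches (2,0)(W), which is W → L
(4,3): only reaches (2,3)(W), (4,2)(W), (3,2)(W), all W → L
(5,0): only reaches (3,0)(W), which is W → L
(5,2): only reaches (3,2)(W), (5,1)(W), (4,1)(W), all W → L
(6,2): only reaches (4,2)(W), (6,1)(W), (5,1)(W), all W → L
(6,4): only reaches (4,4)(W), (6,3)(W), (5,3)(W), all W → L
Every other cell has at least one move into one of the L cells above, so it is W.
(3,4): the move to (1,4) reaches an L cell, so W
(6,4): one of the L cells justified above, so L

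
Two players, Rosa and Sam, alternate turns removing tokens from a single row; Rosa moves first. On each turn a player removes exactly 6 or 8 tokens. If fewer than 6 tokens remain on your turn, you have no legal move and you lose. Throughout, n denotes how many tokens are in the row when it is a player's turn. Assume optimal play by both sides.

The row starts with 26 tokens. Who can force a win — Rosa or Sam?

Rosa wins.

Work bottom-up. With no move the player to move loses. Otherwise the position is W if at least one move leads to an L position for the opponent, and L if every move leads to a W.
n=0: no move → L
n=1: no move → L
n=2: no move → L
n=3: no move → L
n=4: no move → L
n=5: no move → L
n=6: can move to 0, which is L ⇒ W
n=7: can move to 1, which is L ⇒ W
n=8: can move to 2, which is L ⇒ W
n=9: can move to 3, which is L ⇒ W
n=10: can move to 4, which is L ⇒ W
n=11: can move to 5, which is L ⇒ W
n=12: can move to 4, which is L ⇒ W
n=13: can move to 5, which is L ⇒ W
n=14: moves to 8(W), 6(W); every one is W ⇒ L
n=15: moves to 9(W), 7(W); every one is W ⇒ L
n=16: moves to 10(W), 8(W); every one is W ⇒ L
n=17: moves to 11(W), 9(W); every one is W ⇒ L
n=18: moves to 12(W), 10(W); every one is W ⇒ L
n=19: moves to 13(W), 11(W); every one is W ⇒ L
n=20: can move to 14, which is L ⇒ W
n=21: can move to 15, which is L ⇒ W
n=22: can move to 16, which is L ⇒ W
n=23: can move to 17, which is L ⇒ W
n=24: can move to 18, which is L ⇒ W
n=25: can move to 19, which is L ⇒ W
n=26: can move to 18, which is L ⇒ W
The starting position 26 is W: Rosa should remove 8, leaving 18, handing over an L position.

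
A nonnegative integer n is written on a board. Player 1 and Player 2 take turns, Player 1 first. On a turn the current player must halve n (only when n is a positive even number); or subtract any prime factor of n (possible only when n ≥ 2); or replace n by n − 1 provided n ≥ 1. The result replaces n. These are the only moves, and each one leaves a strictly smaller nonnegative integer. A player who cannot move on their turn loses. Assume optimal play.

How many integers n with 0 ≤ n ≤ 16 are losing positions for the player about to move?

4

Positions with no move are L. A position that does have a move is losing for the player to move precisely when every available move leads to a winning position for the opponent. Fill in the labels:
n=0: no move → L
n=1: →0(L), so W
n=2: →0(L), so W
n=3: →0(L), so W
n=4: →2(W), 3(W) — all W, so L
n=5: →0(L), so W
n=6: →4(L), so W
n=7: →0(L), so W
n=8: →4(L), so W
n=9: →6(W), 8(W) — all W, so L
n=10: →9(L), so W
n=11: →0(L), so W
n=12: →9(L), so W
n=13: →0(L), so W
n=14: →7(W), 12(W), 13(W) — all W, so L
n=15: →14(L), so W
n=16: →14(L), so W
L entries with 0 ≤ n ≤ 16: n = 0, 4, 9, 14; that makes 4.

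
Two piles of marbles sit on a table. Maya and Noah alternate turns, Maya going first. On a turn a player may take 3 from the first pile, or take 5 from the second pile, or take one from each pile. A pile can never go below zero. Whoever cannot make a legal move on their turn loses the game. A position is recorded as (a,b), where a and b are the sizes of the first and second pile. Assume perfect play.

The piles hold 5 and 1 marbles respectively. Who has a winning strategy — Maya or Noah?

Noah wins.

Label each position W (a win for the player to move) or L (a loss). A position with no legal move is L; any other position is W exactly when some move reaches an L, and L when every move reaches a W.
No move ever increases a pile, so every position that can arise here has a ≤ 5 and b ≤ 1; it is enough to label the cells with 0 ≤ a ≤ 5 and 0 ≤ b ≤ 1.
Every move lowers a or b (never raises either), so fill the grid row by row in increasing a, and left to right within a row: each cell's successors are then already labelled.
      b=0  b=1
a=0:    L    L
a=1:    L    W
a=2:    L    W
a=3:    W    W
a=4:    W    L
a=5:    W    L
Cells with no legal move (terminal, hence L): (0,0), (0,1), (1,0), (2,0).
The remaining L cells, each justified by listing all of its moves:
(4,1): →(1,1)(W), (3,0)(W) — all W, so L
(5,1): →(2,1)(W), (4,0)(W) — all W, so L
Every other cell has at least one move into one of the L cells above, so it is W.
The starting position (5,1) is L: whatever Maya does, the opponent receives a W position.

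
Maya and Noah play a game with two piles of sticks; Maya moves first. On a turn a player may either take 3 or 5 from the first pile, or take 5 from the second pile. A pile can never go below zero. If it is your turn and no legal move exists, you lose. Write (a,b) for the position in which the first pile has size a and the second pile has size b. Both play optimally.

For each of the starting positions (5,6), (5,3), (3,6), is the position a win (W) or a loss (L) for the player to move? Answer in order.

Work bottom-up. With no move the player to move loses. Otherwise the position is W if at least one move leads to an L position for the opponent, and L if every move leads to a W.
No move ever increases a pile, so every position that can arise here has a ≤ 5 and b ≤ 6; it is enough to label the cells with 0 ≤ a ≤ 5 and 0 ≤ b ≤ 6.
Every move lowers a or b (never raises either), so fill the grid row by row in increasing a, and left to right within a row: each cell's successors are then already labelled.
      b=0  b=1  b=2  b=3  b=4  b=5  b=6
a=0:    L    L    L    L    L    W    W
a=1:    L    L    L    L    L    W    W
a=2:    L    L    L    L    L    W    W
a=3:    W    W    W    W    W    L    L
a=4:    W    W    W    W    W    L    L
a=5:    W    W    W    W    W    L    L
Cells with no legal move (terminal, hence L): (0,0), (0,1), (0,2), (0,3), (0,4), (1,0), (1,1), (1,2), (1,3), (1,4), (2,0), (2,1), (2,2), (2,3), (2,4).
The remaining L cells, each justified by listing all of its moves:
(3,5): only reaches (0,5)(W), (3,0)(W), all W → L
(3,6): only reaches (0,6)(W), (3,1)(W), all W → L
(4,5): only reaches (1,5)(W), (4,0)(W), all W → L
(4,6): only reaches (1,6)(W), (4,1)(W), all W → L
(5,5): only reaches (2,5)(W), (0,5)(W), (5,0)(W), all W → L
(5,6): only reaches (2,6)(W), (0,6)(W), (5,1)(W), all W → L
Every other cell has at least one move into one of the L cells above, so it is W.
(5,6): one of the L cells justified above, so L
(5,3): the move to (2,3) reaches an L cell, so W
(3,6): one of the L cells justified above, so L

(5,6): L, (5,3): W, (3,6): L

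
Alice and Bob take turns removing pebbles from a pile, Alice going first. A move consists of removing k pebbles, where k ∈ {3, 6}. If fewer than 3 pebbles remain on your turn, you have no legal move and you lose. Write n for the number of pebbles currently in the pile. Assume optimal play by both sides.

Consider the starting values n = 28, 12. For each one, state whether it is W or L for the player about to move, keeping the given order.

Compute win/loss labels from the base case upward. A position with no move is L. Any other position is W if it can reach an L in one move, else L.
n=0: no move → L
n=1: no move → L
n=2: no move → L
n=3: can move to 0, which is L ⇒ W
n=4: can move to 1, which is L ⇒ W
n=5: can move to 2, which is L ⇒ W
n=6: can move to 0, which is L ⇒ W
n=7: can move to 1, which is L ⇒ W
n=8: can move to 2, which is L ⇒ W
n=9: moves to 6(W), 3(W); every one is W ⇒ L
n=10: moves to 7(W), 4(W); every one is W ⇒ L
n=11: moves to 8(W), 5(W); every one is W ⇒ L
n=12: can move to 9, which is L ⇒ W
n=13: can move to 10, which is L ⇒ W
n=14: can move to 11, which is L ⇒ W
n=15: can move to 9, which is L ⇒ W
n=16: can move to 10, which is L ⇒ W
n=17: can move to 11, which is L ⇒ W
n=18: moves to 15(W), 12(W); every one is W ⇒ L
n=19: moves to 16(W), 13(W); every one is W ⇒ L
n=20: moves to 17(W), 14(W); every one is W ⇒ L
n=21: can move to 18, which is L ⇒ W
n=22: can move to 19, which is L ⇒ W
n=23: can move to 20, which is L ⇒ W
n=24: can move to 18, which is L ⇒ W
n=25: can move to 19, which is L ⇒ W
n=26: can move to 20, which is L ⇒ W
n=27: moves to 24(W), 21(W); every one is W ⇒ L
n=28: moves to 25(W), 22(W); every one is W ⇒ L

28: L, 12: W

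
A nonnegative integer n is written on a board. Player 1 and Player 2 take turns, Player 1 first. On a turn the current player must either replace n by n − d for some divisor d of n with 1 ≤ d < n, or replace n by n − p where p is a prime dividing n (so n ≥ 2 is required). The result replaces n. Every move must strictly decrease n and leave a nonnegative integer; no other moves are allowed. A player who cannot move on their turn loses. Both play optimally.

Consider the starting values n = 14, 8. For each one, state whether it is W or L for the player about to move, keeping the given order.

Classify positions by backward induction: terminal positions (no move available) are L. From any other position, the mover wins iff some move reaches an L.
n=0: no move → L
n=1: no move → L
n=2: →0(L), so W
n=3: →0(L), so W
n=4: →2(W), 3(W) — all W, so L
n=5: →0(L), so W
n=6: →4(L), so W
n=7: →0(L), so W
n=8: →4(L), so W
n=9: →6(W), 8(W) — all W, so L
n=10: →9(L), so W
n=11: →0(L), so W
n=12: →9(L), so W
n=13: →0(L), so W
n=14: →7(W), 12(W), 13(W) — all W, so L

14: L, 8: W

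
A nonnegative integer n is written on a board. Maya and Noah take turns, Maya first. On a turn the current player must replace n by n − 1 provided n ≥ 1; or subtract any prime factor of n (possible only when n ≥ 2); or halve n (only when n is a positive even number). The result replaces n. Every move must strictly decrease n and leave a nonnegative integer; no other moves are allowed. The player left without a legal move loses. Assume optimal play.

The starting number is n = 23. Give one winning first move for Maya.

Classify positions by backward induction: terminal positions (no move available) are L. From any other position, the mover wins iff some move reaches an L.
n=0: no move → L
n=1: reaches L-position 0 → W
n=2: reaches L-position 0 → W
n=3: reaches L-position 0 → W
n=4: only reaches 2(W), 3(W), all W → L
n=5: reaches L-position 0 → W
n=6: reaches L-position 4 → W
n=7: reaches L-position 0 → W
n=8: reaches L-position 4 → W
n=9: only reaches 6(W), 8(W), all W → L
n=10: reaches L-position 9 → W
n=11: reaches L-position 0 → W
n=12: reaches L-position 9 → W
n=13: reaches L-position 0 → W
n=14: only reaches 7(W), 12(W), 13(W), all W → L
n=15: reaches L-position 14 → W
n=16: reaches L-position 14 → W
n=17: reaches L-position 0 → W
n=18: reaches L-position 9 → W
n=19: reaches L-position 0 → W
n=20: only reaches 10(W), 15(W), 18(W), 19(W), all W → L
n=21: reaches L-position 14 → W
n=22: reaches L-position 20 → W
n=23: reaches L-position 0 → W
From 23, the L positions reachable in one move are: 0.

Move to 0.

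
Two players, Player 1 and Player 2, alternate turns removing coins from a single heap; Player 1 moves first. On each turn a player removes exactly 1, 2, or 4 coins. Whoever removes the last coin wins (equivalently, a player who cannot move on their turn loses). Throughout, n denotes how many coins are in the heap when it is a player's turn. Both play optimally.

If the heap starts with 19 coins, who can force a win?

Player 1 wins.

Positions with no move are L. A position that does have a move is losing for the player to move precisely when every available move leads to a winning position for the opponent. Fill in the labels:
n=0: no move → L
n=1: W (go to 0, an L position)
n=2: W (go to 0, an L position)
n=3: L (options 2(W), 1(W) are all W)
n=4: W (go to 3, an L position)
n=5: W (go to 3, an L position)
n=6: L (options 5(W), 4(W), 2(W) are all W)
n=7: W (go to 6, an L position)
n=8: W (go to 6, an L position)
n=9: L (options 8(W), 7(W), 5(W) are all W)
n=10: W (go to 9, an L position)
n=11: W (go to 9, an L position)
n=12: L (options 11(W), 10(W), 8(W) are all W)
n=13: W (go to 12, an L position)
n=14: W (go to 12, an L position)
n=15: L (options 14(W), 13(W), 11(W) are all W)
n=16: W (go to 15, an L position)
n=17: W (go to 15, an L position)
n=18: L (options 17(W), 16(W), 14(W) are all W)
n=19: W (go to 18, an L position)
The starting position 19 is W: Player 1 should remove 1, leaving 18, handing over an L position.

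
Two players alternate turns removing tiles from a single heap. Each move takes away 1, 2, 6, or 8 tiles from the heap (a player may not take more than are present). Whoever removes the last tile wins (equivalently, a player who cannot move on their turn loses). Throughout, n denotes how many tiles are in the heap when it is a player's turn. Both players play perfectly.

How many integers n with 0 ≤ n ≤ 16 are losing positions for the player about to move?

Classify positions by backward induction: terminal positions (no move available) are L. From any other position, the mover wins iff some move reaches an L.
n=0: no move → L
n=1: reaches L-position 0 → W
n=2: reaches L-position 0 → W
n=3: only reaches 2(W), 1(W), all W → L
n=4: reaches L-position 3 → W
n=5: reaches L-position 3 → W
n=6: reaches L-position 0 → W
n=7: only reaches 6(W), 5(W), 1(W), all W → L
n=8: reaches L-position 7 → W
n=9: reaches L-position 7 → W
n=10: only reaches 9(W), 8(W), 4(W), 2(W), all W → L
n=11: reaches L-position 10 → W
n=12: reaches L-position 10 → W
n=13: reaches L-position 7 → W
n=14: only reaches 13(W), 12(W), 8(W), 6(W), all W → L
n=15: reaches L-position 14 → W
n=16: reaches L-position 14 → W
L entries with 0 ≤ n ≤ 16: n = 0, 3, 7, 10, 14; that makes 5.

5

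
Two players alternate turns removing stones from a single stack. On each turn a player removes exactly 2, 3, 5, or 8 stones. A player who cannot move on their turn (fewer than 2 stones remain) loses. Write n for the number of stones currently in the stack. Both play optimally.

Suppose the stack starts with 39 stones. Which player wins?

Classify positions by backward induction: terminal positions (no move available) are L. From any other position, the mover wins iff some move reaches an L.
n=0: no move → L
n=1: no move → L
n=2: reaches L-position 0 → W
n=3: reaches L-position 1 → W
n=4: reaches L-position 1 → W
n=5: reaches L-position 0 → W
n=6: reaches L-position 1 → W
n=7: only reaches 5(W), 4(W), 2(W), all W → L
n=8: reaches L-position 0 → W
n=9: reaches L-position 7 → W
n=10: reaches L-position 7 → W
n=11: only reaches 9(W), 8(W), 6(W), 3(W), all W → L
n=12: reaches L-position 7 → W
n=13: reaches L-position 11 → W
n=14: reaches L-position 11 → W
n=15: reaches L-position 7 → W
n=16: reaches L-position 11 → W
n=17: only reaches 15(W), 14(W), 12(W), 9(W), all W → L
n=18: only reaches 16(W), 15(W), 13(W), 10(W), all W → L
n=19: reaches L-position 17 → W
n=20: reaches L-position 18 → W
n=21: reaches L-position 18 → W
n=22: reaches L-position 17 → W
n=23: reaches L-position 18 → W
n=24: only reaches 22(W), 21(W), 19(W), 16(W), all W → L
n=25: reaches L-position 17 → W
n=26: reaches L-position 24 → W
n=27: reaches L-position 24 → W
n=28: only reaches 26(W), 25(W), 23(W), 20(W), all W → L
n=29: reaches L-position 24 → W
n=30: reaches L-position 28 → W
n=31: reaches L-position 28 → W
n=32: reaches L-position 24 → W
n=33: reaches L-position 28 → W
n=34: only reaches 32(W), 31(W), 29(W), 26(W), all W → L
n=35: only reaches 33(W), 32(W), 30(W), 27(W), all W → L
n=36: reaches L-position 34 → W
n=37: reaches L-position 35 → W
n=38: reaches L-position 35 → W
n=39: reaches L-position 34 → W
The starting position 39 is W: the player to move should remove 5, leaving 34, handing over an L position.

The first player wins.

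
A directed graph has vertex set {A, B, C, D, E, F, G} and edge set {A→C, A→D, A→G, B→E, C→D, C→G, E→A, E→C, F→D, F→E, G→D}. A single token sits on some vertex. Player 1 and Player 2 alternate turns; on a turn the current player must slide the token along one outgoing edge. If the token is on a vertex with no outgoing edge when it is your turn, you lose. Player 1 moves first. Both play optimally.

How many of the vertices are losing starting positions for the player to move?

Label each position W (a win for the player to move) or L (a loss). A position with no legal move is L; any other position is W exactly when some move reaches an L, and L when every move reaches a W.
Every edge goes from a vertex to one that appears earlier in the order D, G, C, A, E, F, B, so processing vertices in that order labels each vertex after all of its successors.
D: no outgoing edge → L
G: reaches L-position D → W
C: reaches L-position D → W
A: reaches L-position D → W
E: only reaches A(W), C(W), all W → L
F: reaches L-position E → W
B: reaches L-position E → W
The L vertices are D, E; that is 2 in all.

2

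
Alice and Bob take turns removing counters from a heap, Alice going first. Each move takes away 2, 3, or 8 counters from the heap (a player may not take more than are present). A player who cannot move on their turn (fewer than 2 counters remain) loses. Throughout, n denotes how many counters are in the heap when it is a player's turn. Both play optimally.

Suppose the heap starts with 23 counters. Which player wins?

Build the W/L table. Terminal = L. A non-terminal position is W if it has a move to some L; otherwise it is L.
n=0: no move → L
n=1: no move → L
n=2: reaches L-position 0 → W
n=3: reaches L-position 1 → W
n=4: reaches L-position 1 → W
n=5: only reaches 3(W), 2(W), all W → L
n=6: only reaches 4(W), 3(W), all W → L
n=7: reaches L-position 5 → W
n=8: reaches L-position 6 → W
n=9: reaches L-position 6 → W
n=10: only reaches 8(W), 7(W), 2(W), all W → L
n=11: only reaches 9(W), 8(W), 3(W), all W → L
n=12: reaches L-position 10 → W
n=13: reaches L-position 11 → W
n=14: reaches L-position 11 → W
n=15: only reaches 13(W), 12(W), 7(W), all W → L
n=16: only reaches 14(W), 13(W), 8(W), all W → L
n=17: reaches L-position 15 → W
n=18: reaches L-position 16 → W
n=19: reaches L-position 16 → W
n=20: only reaches 18(W), 17(W), 12(W), all W → L
n=21: only reaches 19(W), 18(W), 13(W), all W → L
n=22: reaches L-position 20 → W
n=23: reaches L-position 21 → W
From 23 Alice can remove 2, leaving 21, reaching an L position.

Alice wins.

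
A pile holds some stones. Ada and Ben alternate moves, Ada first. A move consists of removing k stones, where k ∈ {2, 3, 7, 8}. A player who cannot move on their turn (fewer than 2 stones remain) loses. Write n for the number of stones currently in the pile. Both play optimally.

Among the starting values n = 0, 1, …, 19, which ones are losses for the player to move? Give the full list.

0, 1, 5, 6, 10, 11, 15, 16

Build the W/L table. Terminal = L. A non-terminal position is W if it has a move to some L; otherwise it is L.
n=0: no move → L
n=1: no move → L
n=2: W (go to 0, an L position)
n=3: W (go to 1, an L position)
n=4: W (go to 1, an L position)
n=5: L (options 3(W), 2(W) are all W)
n=6: L (options 4(W), 3(W) are all W)
n=7: W (go to 5, an L position)
n=8: W (go to 6, an L position)
n=9: W (go to 6, an L position)
n=10: L (options 8(W), 7(W), 3(W), 2(W) are all W)
n=11: L (options 9(W), 8(W), 4(W), 3(W) are all W)
n=12: W (go to 10, an L position)
n=13: W (go to 11, an L position)
n=14: W (go to 11, an L position)
n=15: L (options 13(W), 12(W), 8(W), 7(W) are all W)
n=16: L (options 14(W), 13(W), 9(W), 8(W) are all W)
n=17: W (go to 15, an L position)
n=18: W (go to 16, an L position)
n=19: W (go to 16, an L position)
The losing starting values of n are exactly the entries labelled L in this table (8 of them).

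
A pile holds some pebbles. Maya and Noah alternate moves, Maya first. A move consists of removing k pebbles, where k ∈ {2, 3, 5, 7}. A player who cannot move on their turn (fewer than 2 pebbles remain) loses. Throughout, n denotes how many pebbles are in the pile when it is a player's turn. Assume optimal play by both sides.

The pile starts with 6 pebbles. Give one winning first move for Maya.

Remove 5, leaving 1.

Work bottom-up. With no move the player to move loses. Otherwise the position is W if at least one move leads to an L position for the opponent, and L if every move leads to a W.
n=0: no move → L
n=1: no move → L
n=2: W (go to 0, an L position)
n=3: W (go to 1, an L position)
n=4: W (go to 1, an L position)
n=5: W (go to 0, an L position)
n=6: W (go to 1, an L position)
From 6, the L positions reachable in one move are: 1.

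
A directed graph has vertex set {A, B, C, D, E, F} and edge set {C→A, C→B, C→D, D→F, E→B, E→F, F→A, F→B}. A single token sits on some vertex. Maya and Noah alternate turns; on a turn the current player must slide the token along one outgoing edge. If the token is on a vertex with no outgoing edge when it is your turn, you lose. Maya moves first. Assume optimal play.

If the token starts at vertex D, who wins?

Compute win/loss labels from the base case upward. A position with no move is L. Any other position is W if it can reach an L in one move, else L.
Every edge goes from a vertex to one that appears earlier in the order B, A, F, D, E, C, so processing vertices in that order labels each vertex after all of its successors.
B: no outgoing edge → L
A: no outgoing edge → L
F: →A(L), so W
D: →F(W) only, which is W, so L
E: →B(L), so W
C: →D(L), so W
The starting position D is L: whatever Maya does, the opponent receives a W position.

Noah wins.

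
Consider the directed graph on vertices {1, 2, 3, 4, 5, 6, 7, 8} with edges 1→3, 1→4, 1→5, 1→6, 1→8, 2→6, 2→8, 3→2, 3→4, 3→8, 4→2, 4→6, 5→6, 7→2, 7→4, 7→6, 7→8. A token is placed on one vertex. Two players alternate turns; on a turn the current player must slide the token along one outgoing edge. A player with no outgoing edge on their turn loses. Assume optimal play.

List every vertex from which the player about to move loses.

6, 8

Work bottom-up. With no move the player to move loses. Otherwise the position is W if at least one move leads to an L position for the opponent, and L if every move leads to a W.
Every edge goes from a vertex to one that appears earlier in the order 8, 6, 2, 5, 4, 3, 7, 1, so processing vertices in that order labels each vertex after all of its successors.
8: no outgoing edge → L
6: no outgoing edge → L
2: reaches L-position 6 → W
5: reaches L-position 6 → W
4: reaches L-position 6 → W
3: reaches L-position 8 → W
7: reaches L-position 6 → W
1: reaches L-position 6 → W
Reading off the rows marked L gives the requested list; there are 2 such vertices.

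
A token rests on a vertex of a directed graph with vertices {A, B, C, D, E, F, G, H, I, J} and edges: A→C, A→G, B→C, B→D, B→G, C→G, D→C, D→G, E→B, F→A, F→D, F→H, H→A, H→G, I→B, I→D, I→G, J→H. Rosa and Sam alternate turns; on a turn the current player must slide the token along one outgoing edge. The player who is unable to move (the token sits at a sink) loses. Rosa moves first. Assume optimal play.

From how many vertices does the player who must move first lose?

Build the W/L table. Terminal = L. A non-terminal position is W if it has a move to some L; otherwise it is L.
Every edge goes from a vertex to one that appears earlier in the order G, C, D, B, A, H, E, I, J, F, so processing vertices in that order labels each vertex after all of its successors.
G: no outgoing edge → L
C: can move to G, which is L ⇒ W
D: can move to G, which is L ⇒ W
B: can move to G, which is L ⇒ W
A: can move to G, which is L ⇒ W
H: can move to G, which is L ⇒ W
E: the only move is to B(W), a W ⇒ L
I: can move to G, which is L ⇒ W
J: the only move is to H(W), a W ⇒ L
F: moves to H(W), A(W), D(W); every one is W ⇒ L
The L vertices are E, F, G, J; that is 4 in all.

4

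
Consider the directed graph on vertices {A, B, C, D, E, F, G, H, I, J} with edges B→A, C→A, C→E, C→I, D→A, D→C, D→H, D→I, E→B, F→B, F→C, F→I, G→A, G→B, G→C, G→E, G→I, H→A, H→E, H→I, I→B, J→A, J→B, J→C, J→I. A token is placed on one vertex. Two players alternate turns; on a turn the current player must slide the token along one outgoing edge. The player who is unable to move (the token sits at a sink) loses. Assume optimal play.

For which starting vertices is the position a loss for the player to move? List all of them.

Use the standard recursion: the mover loses at a terminal position; elsewhere, the mover wins exactly when some move hands the opponent an L position.
Every edge goes from a vertex to one that appears earlier in the order A, B, I, E, C, H, J, D, G, F, so processing vertices in that order labels each vertex after all of its successors.
A: no outgoing edge → L
B: can move to A, which is L ⇒ W
I: the only move is to B(W), a W ⇒ L
E: the only move is to B(W), a W ⇒ L
C: can move to E, which is L ⇒ W
H: can move to E, which is L ⇒ W
J: can move to I, which is L ⇒ W
D: can move to I, which is L ⇒ W
G: can move to E, which is L ⇒ W
F: can move to I, which is L ⇒ W
Reading off the rows marked L gives the requested list; there are 3 such vertices.

A, E, I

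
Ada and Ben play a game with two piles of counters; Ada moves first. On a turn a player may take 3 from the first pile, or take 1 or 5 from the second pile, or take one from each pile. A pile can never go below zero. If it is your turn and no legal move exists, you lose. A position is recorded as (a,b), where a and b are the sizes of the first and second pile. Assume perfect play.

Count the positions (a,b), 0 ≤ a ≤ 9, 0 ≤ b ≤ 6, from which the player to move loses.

30

Positions with no move are L. A position that does have a move is losing for the player to move precisely when every available move leads to a winning position for the opponent. Fill in the labels:
Every move lowers a or b (never raises either), so fill the grid row by row in increasing a, and left to right within a row: each cell's successors are then already labelled.
      b=0  b=1  b=2  b=3  b=4  b=5  b=6
a=0:    L    W    L    W    L    W    L
a=1:    L    W    L    W    L    W    L
a=2:    L    W    L    W    L    W    L
a=3:    W    W    W    W    W    W    W
a=4:    W    L    W    L    W    L    W
a=5:    W    L    W    L    W    L    W
a=6:    L    W    W    L    W    W    W
a=7:    L    W    L    W    W    W    L
a=8:    L    W    L    W    L    W    L
a=9:    W    W    L    W    L    W    L
Cells with no legal move (terminal, hence L): (0,0), (1,0), (2,0).
The remaining L cells, each justified by listing all of its moves:
(0,2): only reaches (0,1)(W), which is W → L
(0,4): only reaches (0,3)(W), which is W → L
(0,6): only reaches (0,5)(W), (0,1)(W), all W → L
(1,2): only reaches (1,1)(W), (0,1)(W), all W → L
(1,4): only reaches (1,3)(W), (0,3)(W), all W → L
(1,6): only reaches (1,5)(W), (1,1)(W), (0,5)(W), all W → L
(2,2): only reaches (2,1)(W), (1,1)(W), all W → L
(2,4): only reaches (2,3)(W), (1,3)(W), all W → L
(2,6): only reaches (2,5)(W), (2,1)(W), (1,5)(W), all W → L
(4,1): only reaches (1,1)(W), (4,0)(W), (3,0)(W), all W → L
(4,3): only reaches (1,3)(W), (4,2)(W), (3,2)(W), all W → L
(4,5): only reaches (1,5)(W), (4,4)(W), (4,0)(W), (3,4)(W), all W → L
(5,1): only reaches (2,1)(W), (5,0)(W), (4,0)(W), all W → L
(5,3): only reaches (2,3)(W), (5,2)(W), (4,2)(W), all W → L
(5,5): only reaches (2,5)(W), (5,4)(W), (5,0)(W), (4,4)(W), all W → L
(6,0): only reaches (3,0)(W), which is W → L
(6,3): only reaches (3,3)(W), (6,2)(W), (5,2)(W), all W → L
(7,0): only reaches (4,0)(W), which is W → L
(7,2): only reaches (4,2)(W), (7,1)(W), (6,1)(W), all W → L
(7,6): only reaches (4,6)(W), (7,5)(W), (7,1)(W), (6,5)(W), all W → L
(8,0): only reaches (5,0)(W), which is W → L
(8,2): only reaches (5,2)(W), (8,1)(W), (7,1)(W), all W → L
(8,4): only reaches (5,4)(W), (8,3)(W), (7,3)(W), all W → L
(8,6): only reaches (5,6)(W), (8,5)(W), (8,1)(W), (7,5)(W), all W → L
(9,2): only reaches (6,2)(W), (9,1)(W), (8,1)(W), all W → L
(9,4): only reaches (6,4)(W), (9,3)(W), (8,3)(W), all W → L
(9,6): only reaches (6,6)(W), (9,5)(W), (9,1)(W), (8,5)(W), all W → L
Every other cell has at least one move into one of the L cells above, so it is W.
L cells per row: a=0: 4, a=1: 4, a=2: 4, a=3: 0, a=4: 3, a=5: 3, a=6: 2, a=7: 3, a=8: 4, a=9: 3; total 30.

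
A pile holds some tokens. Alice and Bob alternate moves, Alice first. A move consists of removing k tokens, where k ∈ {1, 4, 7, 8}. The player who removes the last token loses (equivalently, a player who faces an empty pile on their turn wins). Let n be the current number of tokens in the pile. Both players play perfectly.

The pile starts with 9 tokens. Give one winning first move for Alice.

Remove 8, leaving 1.

Classify positions by backward induction: terminal positions (no move available) are W. From any other position, the mover wins iff some move reaches an L.
n=0: no move; the opponent has just taken the last token and therefore loses → W
n=1: L (sole option 0(W) is W)
n=2: W (go to 1, an L position)
n=3: L (sole option 2(W) is W)
n=4: W (go to 3, an L position)
n=5: W (go to 1, an L position)
n=6: L (options 5(W), 2(W) are all W)
n=7: W (go to 6, an L position)
n=8: W (go to 1, an L position)
n=9: W (go to 1, an L position)
From 9, the L positions reachable in one move are: 1.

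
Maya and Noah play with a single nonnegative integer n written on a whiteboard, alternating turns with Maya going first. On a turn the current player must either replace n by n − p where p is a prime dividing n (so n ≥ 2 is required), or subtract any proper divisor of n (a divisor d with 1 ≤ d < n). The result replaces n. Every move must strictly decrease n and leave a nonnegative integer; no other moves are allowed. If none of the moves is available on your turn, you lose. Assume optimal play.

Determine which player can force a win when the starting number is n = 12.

Use the standard recursion: the mover loses at a terminal position; elsewhere, the mover wins exactly when some move hands the opponent an L position.
n=0: no move → L
n=1: no move → L
n=2: reaches L-position 0 → W
n=3: reaches L-position 0 → W
n=4: only reaches 2(W), 3(W), all W → L
n=5: reaches L-position 0 → W
n=6: reaches L-position 4 → W
n=7: reaches L-position 0 → W
n=8: reaches L-position 4 → W
n=9: only reaches 6(W), 8(W), all W → L
n=10: reaches L-position 9 → W
n=11: reaches L-position 0 → W
n=12: reaches L-position 9 → W
From 12 Maya can move to 9, reaching an L position.

Maya wins.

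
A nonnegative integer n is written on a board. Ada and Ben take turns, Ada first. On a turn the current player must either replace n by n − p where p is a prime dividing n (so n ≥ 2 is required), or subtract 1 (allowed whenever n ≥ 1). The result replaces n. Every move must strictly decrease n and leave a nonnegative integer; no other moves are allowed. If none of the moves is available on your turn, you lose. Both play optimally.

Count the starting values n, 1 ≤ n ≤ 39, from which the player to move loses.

Build the W/L table. Terminal = L. A non-terminal position is W if it has a move to some L; otherwise it is L.
n=0: no move → L
n=1: reaches L-position 0 → W
n=2: reaches L-position 0 → W
n=3: reaches L-position 0 → W
n=4: only reaches 2(W), 3(W), all W → L
n=5: reaches L-position 0 → W
n=6: reaches L-position 4 → W
n=7: reaches L-position 0 → W
n=8: only reaches 6(W), 7(W), all W → L
n=9: reaches L-position 8 → W
n=10: reaches L-position 8 → W
n=11: reaches L-position 0 → W
n=12: only reaches 9(W), 10(W), 11(W), all W → L
n=13: reaches L-position 0 → W
n=14: reaches L-position 12 → W
n=15: reaches L-position 12 → W
n=16: only reaches 14(W), 15(W), all W → L
n=17: reaches L-position 0 → W
n=18: reaches L-position 16 → W
n=19: reaches L-position 0 → W
n=20: only reaches 15(W), 18(W), 19(W), all W → L
n=21: reaches L-position 20 → W
n=22: reaches L-position 20 → W
n=23: reaches L-position 0 → W
n=24: only reaches 21(W), 22(W), 23(W), all W → L
n=25: reaches L-position 20 → W
n=26: reaches L-position 24 → W
n=27: reaches L-position 24 → W
n=28: only reaches 21(W), 26(W), 27(W), all W → L
n=29: reaches L-position 0 → W
n=30: reaches L-position 28 → W
n=31: reaches L-position 0 → W
n=32: only reaches 30(W), 31(W), all W → L
n=33: reaches L-position 32 → W
n=34: reaches L-position 32 → W
n=35: reaches L-position 28 → W
n=36: only reaches 33(W), 34(W), 35(W), all W → L
n=37: reaches L-position 0 → W
n=38: reaches L-position 36 → W
n=39: reaches L-position 36 → W
L entries with 1 ≤ n ≤ 39 (n=0 is outside the asked range and is not counted): n = 4, 8, 12, 16, 20, 24, 28, 32, 36; that makes 9.

9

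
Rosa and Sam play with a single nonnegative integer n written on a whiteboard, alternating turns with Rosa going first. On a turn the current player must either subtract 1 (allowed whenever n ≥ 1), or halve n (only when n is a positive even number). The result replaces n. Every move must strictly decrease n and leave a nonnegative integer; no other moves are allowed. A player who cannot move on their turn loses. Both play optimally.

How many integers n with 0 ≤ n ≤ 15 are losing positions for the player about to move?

8

Work bottom-up. With no move the player to move loses. Otherwise the position is W if at least one move leads to an L position for the opponent, and L if every move leads to a W.
n=0: no move → L
n=1: reaches L-position 0 → W
n=2: only reaches 1(W), which is W → L
n=3: reaches L-position 2 → W
n=4: reaches L-position 2 → W
n=5: only reaches 4(W), which is W → L
n=6: reaches L-position 5 → W
n=7: only reaches 6(W), which is W → L
n=8: reaches L-position 7 → W
n=9: only reaches 8(W), which is W → L
n=10: reaches L-position 5 → W
n=11: only reaches 10(W), which is W → L
n=12: reaches L-position 11 → W
n=13: only reaches 12(W), which is W → L
n=14: reaches L-position 7 → W
n=15: only reaches 14(W), which is W → L
L entries with 0 ≤ n ≤ 15: n = 0, 2, 5, 7, 9, 11, 13, 15; that makes 8.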